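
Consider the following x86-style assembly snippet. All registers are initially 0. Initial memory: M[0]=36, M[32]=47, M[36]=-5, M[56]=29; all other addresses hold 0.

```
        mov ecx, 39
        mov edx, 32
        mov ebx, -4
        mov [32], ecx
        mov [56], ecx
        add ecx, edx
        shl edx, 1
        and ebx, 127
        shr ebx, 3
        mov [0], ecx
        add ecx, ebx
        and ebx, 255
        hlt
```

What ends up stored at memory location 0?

after mov ecx, 39: ecx=39
after mov edx, 32: edx=32
after mov ebx, -4: ebx=-4
mov [32], ecx → M[32]=39
mov [56], ecx → M[56]=39
after add ecx, edx: ecx=39+32=71
after shl edx, 1: edx=32<<1=64
after and ebx, 127: ebx=(-4)&127=124
after shr ebx, 3: ebx=124>>3=15
mov [0], ecx → M[0]=71
after add ecx, ebx: ecx=71+15=86
after and ebx, 255: ebx=15&255=15
halt.

71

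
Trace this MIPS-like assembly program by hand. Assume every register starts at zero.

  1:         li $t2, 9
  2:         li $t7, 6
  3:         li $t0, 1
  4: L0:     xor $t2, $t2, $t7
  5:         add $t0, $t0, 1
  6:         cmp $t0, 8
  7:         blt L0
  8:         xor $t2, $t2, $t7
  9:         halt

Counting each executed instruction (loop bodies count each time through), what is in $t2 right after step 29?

15

li $t2, 9 → $t2=9
li $t7, 6 → $t7=6
li $t0, 1 → $t0=1
xor $t2, $t2, $t7 → $t2=9^6=15
add $t0, $t0, 1 → $t0=1+1=2
cmp $t0, 8  (cmp 2,8)
blt L0: taken
xor $t2, $t2, $t7 → $t2=15^6=9
add $t0, $t0, 1 → $t0=2+1=3
cmp $t0, 8  (cmp 3,8)
blt L0: taken
xor $t2, $t2, $t7 → $t2=9^6=15
add $t0, $t0, 1 → $t0=3+1=4
cmp $t0, 8  (cmp 4,8)
blt L0: taken
xor $t2, $t2, $t7 → $t2=15^6=9
add $t0, $t0, 1 → $t0=4+1=5
cmp $t0, 8  (cmp 5,8)
blt L0: taken
xor $t2, $t2, $t7 → $t2=9^6=15
add $t0, $t0, 1 → $t0=5+1=6
cmp $t0, 8  (cmp 6,8)
blt L0: taken
xor $t2, $t2, $t7 → $t2=15^6=9
add $t0, $t0, 1 → $t0=6+1=7
cmp $t0, 8  (cmp 7,8)
blt L0: taken
xor $t2, $t2, $t7 → $t2=9^6=15
add $t0, $t0, 1 → $t0=7+1=8
After step 29: $t2 = 15.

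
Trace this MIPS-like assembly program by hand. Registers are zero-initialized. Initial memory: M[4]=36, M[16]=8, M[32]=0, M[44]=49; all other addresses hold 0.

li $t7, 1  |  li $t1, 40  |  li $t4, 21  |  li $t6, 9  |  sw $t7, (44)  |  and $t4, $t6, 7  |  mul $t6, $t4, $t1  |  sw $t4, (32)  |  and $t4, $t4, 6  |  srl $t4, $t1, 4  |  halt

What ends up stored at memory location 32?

$t7=1
$t1=40
$t4=21
$t6=9
sw $t7, (44) → M[44]=1
$t4=9&7=1
$t6=1*40=40
sw $t4, (32) → M[32]=1
$t4=1&6=0
$t4=40>>4=2
halt.

1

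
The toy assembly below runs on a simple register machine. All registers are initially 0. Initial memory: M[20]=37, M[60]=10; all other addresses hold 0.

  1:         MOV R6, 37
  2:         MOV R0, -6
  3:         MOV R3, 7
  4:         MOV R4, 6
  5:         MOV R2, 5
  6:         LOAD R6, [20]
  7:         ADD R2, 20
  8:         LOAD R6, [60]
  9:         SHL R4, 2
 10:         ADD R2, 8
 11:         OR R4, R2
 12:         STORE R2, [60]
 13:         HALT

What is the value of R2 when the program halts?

33

MOV R6, 37 → R6=37
MOV R0, -6 → R0=-6
MOV R3, 7 → R3=7
MOV R4, 6 → R4=6
MOV R2, 5 → R2=5
LOAD R6, [20] → R6=M[20]=37
ADD R2, 20 → R2=5+20=25
LOAD R6, [60] → R6=M[60]=10
SHL R4, 2 → R4=6<<2=24
ADD R2, 8 → R2=25+8=33
OR R4, R2 → R4=24|33=57
STORE R2, [60] → M[60]=33
halt.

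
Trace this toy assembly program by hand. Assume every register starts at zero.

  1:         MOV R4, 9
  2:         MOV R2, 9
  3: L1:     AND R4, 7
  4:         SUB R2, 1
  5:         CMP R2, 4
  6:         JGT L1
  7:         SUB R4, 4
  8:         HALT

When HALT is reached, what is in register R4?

-3

after MOV R4, 9: R4=9
after MOV R2, 9: R2=9
after AND R4, 7: R4=9&7=1
after SUB R2, 1: R2=9-1=8
CMP R2, 4  (cmp 8,4)
JGT L1: taken
after AND R4, 7: R4=1&7=1
after SUB R2, 1: R2=8-1=7
CMP R2, 4  (cmp 7,4)
JGT L1: taken
after AND R4, 7: R4=1&7=1
after SUB R2, 1: R2=7-1=6
CMP R2, 4  (cmp 6,4)
JGT L1: taken
after AND R4, 7: R4=1&7=1
after SUB R2, 1: R2=6-1=5
CMP R2, 4  (cmp 5,4)
JGT L1: taken
after AND R4, 7: R4=1&7=1
after SUB R2, 1: R2=5-1=4
CMP R2, 4  (cmp 4,4)
JGT L1: not taken
after SUB R4, 4: R4=1-4=-3
halt.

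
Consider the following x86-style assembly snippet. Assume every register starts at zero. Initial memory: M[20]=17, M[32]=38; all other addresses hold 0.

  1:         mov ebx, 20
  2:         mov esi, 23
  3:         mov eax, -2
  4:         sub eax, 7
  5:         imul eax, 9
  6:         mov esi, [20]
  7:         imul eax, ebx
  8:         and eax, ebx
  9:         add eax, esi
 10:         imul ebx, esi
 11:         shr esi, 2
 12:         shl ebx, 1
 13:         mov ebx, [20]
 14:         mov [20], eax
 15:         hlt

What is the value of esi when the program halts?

after mov ebx, 20: ebx=20
after mov esi, 23: esi=23
after mov eax, -2: eax=-2
after sub eax, 7: eax=(-2)-7=-9
after imul eax, 9: eax=(-9)*9=-81
after mov esi, [20]: esi=M[20]=17
after imul eax, ebx: eax=(-81)*20=-1620
after and eax, ebx: eax=(-1620)&20=4
after add eax, esi: eax=4+17=21
after imul ebx, esi: ebx=20*17=340
after shr esi, 2: esi=17>>2=4
after shl ebx, 1: ebx=340<<1=680
after mov ebx, [20]: ebx=M[20]=17
mov [20], eax → M[20]=21
halt.

4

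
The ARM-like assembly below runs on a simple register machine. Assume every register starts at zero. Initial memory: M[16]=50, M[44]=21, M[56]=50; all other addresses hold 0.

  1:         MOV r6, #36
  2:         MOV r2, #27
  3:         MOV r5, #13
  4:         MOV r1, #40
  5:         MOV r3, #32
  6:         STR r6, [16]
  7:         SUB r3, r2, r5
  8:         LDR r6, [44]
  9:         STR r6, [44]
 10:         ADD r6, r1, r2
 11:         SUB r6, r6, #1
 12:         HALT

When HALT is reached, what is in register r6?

66

r6=36
r2=27
r5=13
r1=40
r3=32
STR r6, [16] → M[16]=36
r3=27-13=14
r6=M[44]=21
STR r6, [44] → M[44]=21
r6=40+27=67
r6=67-1=66
halt.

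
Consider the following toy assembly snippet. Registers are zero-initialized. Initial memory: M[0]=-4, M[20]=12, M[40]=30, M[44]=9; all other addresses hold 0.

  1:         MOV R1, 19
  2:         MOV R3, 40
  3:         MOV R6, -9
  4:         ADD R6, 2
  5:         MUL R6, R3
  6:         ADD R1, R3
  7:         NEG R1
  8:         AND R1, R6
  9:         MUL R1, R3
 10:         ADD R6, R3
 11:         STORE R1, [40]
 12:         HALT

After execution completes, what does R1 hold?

-12800

after MOV R1, 19: R1=19
after MOV R3, 40: R3=40
after MOV R6, -9: R6=-9
after ADD R6, 2: R6=(-9)+2=-7
after MUL R6, R3: R6=(-7)*40=-280
after ADD R1, R3: R1=19+40=59
after NEG R1: R1=-(59)=-59
after AND R1, R6: R1=(-59)&(-280)=-320
after MUL R1, R3: R1=(-320)*40=-12800
after ADD R6, R3: R6=(-280)+40=-240
STORE R1, [40] → M[40]=-12800
halt.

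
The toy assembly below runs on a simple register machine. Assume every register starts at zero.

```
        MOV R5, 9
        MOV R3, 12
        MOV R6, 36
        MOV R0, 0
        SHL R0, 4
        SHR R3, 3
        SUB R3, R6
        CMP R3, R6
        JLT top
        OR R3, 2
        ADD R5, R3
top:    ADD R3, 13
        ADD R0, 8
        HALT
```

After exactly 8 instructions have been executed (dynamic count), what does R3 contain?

after MOV R5, 9: R5=9
after MOV R3, 12: R3=12
after MOV R6, 36: R6=36
after MOV R0, 0: R0=0
after SHL R0, 4: R0=0<<4=0
after SHR R3, 3: R3=12>>3=1
after SUB R3, R6: R3=1-36=-35
CMP R3, R6  (cmp -35,36)
After step 8: R3 = -35.

-35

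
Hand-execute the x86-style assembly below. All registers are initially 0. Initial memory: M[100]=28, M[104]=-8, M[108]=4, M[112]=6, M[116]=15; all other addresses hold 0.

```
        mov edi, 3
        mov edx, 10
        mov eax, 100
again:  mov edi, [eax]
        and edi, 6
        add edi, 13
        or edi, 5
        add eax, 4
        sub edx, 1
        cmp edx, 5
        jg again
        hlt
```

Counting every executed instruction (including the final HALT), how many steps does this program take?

44

edi=3
edx=10
eax=100
edi=M[100]=28
edi=28&6=4
edi=4+13=17
edi=17|5=21
eax=100+4=104
edx=10-1=9
cmp edx, 5  (cmp 9,5)
jg again: taken
edi=M[104]=-8
edi=(-8)&6=0
edi=0+13=13
edi=13|5=13
eax=104+4=108
edx=9-1=8
cmp edx, 5  (cmp 8,5)
jg again: taken
edi=M[108]=4
edi=4&6=4
edi=4+13=17
edi=17|5=21
eax=108+4=112
edx=8-1=7
cmp edx, 5  (cmp 7,5)
jg again: taken
edi=M[112]=6
edi=6&6=6
edi=6+13=19
edi=19|5=23
eax=112+4=116
edx=7-1=6
cmp edx, 5  (cmp 6,5)
jg again: taken
edi=M[116]=15
edi=15&6=6
edi=6+13=19
edi=19|5=23
eax=116+4=120
edx=6-1=5
cmp edx, 5  (cmp 5,5)
jg again: not taken
halt.
Total executed instructions: 44.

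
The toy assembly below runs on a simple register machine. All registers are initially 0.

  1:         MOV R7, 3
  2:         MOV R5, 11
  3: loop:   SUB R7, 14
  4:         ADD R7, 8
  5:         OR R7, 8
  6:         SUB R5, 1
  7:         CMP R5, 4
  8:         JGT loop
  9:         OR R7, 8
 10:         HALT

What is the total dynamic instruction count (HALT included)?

after MOV R7, 3: R7=3
after MOV R5, 11: R5=11
after SUB R7, 14: R7=3-14=-11
after ADD R7, 8: R7=(-11)+8=-3
after OR R7, 8: R7=(-3)|8=-3
after SUB R5, 1: R5=11-1=10
CMP R5, 4  (cmp 10,4)
JGT loop: taken
after SUB R7, 14: R7=(-3)-14=-17
after ADD R7, 8: R7=(-17)+8=-9
after OR R7, 8: R7=(-9)|8=-1
after SUB R5, 1: R5=10-1=9
CMP R5, 4  (cmp 9,4)
JGT loop: taken
after SUB R7, 14: R7=(-1)-14=-15
after ADD R7, 8: R7=(-15)+8=-7
after OR R7, 8: R7=(-7)|8=-7
after SUB R5, 1: R5=9-1=8
CMP R5, 4  (cmp 8,4)
JGT loop: taken
after SUB R7, 14: R7=(-7)-14=-21
after ADD R7, 8: R7=(-21)+8=-13
after OR R7, 8: R7=(-13)|8=-5
after SUB R5, 1: R5=8-1=7
CMP R5, 4  (cmp 7,4)
JGT loop: taken
after SUB R7, 14: R7=(-5)-14=-19
after ADD R7, 8: R7=(-19)+8=-11
after OR R7, 8: R7=(-11)|8=-3
after SUB R5, 1: R5=7-1=6
CMP R5, 4  (cmp 6,4)
JGT loop: taken
after SUB R7, 14: R7=(-3)-14=-17
after ADD R7, 8: R7=(-17)+8=-9
after OR R7, 8: R7=(-9)|8=-1
after SUB R5, 1: R5=6-1=5
CMP R5, 4  (cmp 5,4)
JGT loop: taken
after SUB R7, 14: R7=(-1)-14=-15
after ADD R7, 8: R7=(-15)+8=-7
after OR R7, 8: R7=(-7)|8=-7
after SUB R5, 1: R5=5-1=4
CMP R5, 4  (cmp 4,4)
JGT loop: not taken
after OR R7, 8: R7=(-7)|8=-7
halt.
Total executed instructions: 46.

46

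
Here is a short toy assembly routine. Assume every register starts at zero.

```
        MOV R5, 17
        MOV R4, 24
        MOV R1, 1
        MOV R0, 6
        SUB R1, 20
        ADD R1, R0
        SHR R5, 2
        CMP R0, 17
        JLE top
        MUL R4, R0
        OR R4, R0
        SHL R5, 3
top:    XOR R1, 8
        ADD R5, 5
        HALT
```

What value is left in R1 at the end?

-5

R5=17
R4=24
R1=1
R0=6
R1=1-20=-19
R1=(-19)+6=-13
R5=17>>2=4
CMP R0, 17  (cmp 6,17)
JLE top: taken
R1=(-13)^8=-5
R5=4+5=9
halt.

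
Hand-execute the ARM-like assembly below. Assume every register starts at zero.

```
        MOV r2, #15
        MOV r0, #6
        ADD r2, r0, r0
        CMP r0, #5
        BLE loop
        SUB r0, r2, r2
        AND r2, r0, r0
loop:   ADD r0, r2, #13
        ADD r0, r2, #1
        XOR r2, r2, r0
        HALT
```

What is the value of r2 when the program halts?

1

r2=15
r0=6
r2=6+6=12
CMP r0, #5  (cmp 6,5)
BLE loop: not taken
r0=12-12=0
r2=0&0=0
r0=0+13=13
r0=0+1=1
r2=0^1=1
halt.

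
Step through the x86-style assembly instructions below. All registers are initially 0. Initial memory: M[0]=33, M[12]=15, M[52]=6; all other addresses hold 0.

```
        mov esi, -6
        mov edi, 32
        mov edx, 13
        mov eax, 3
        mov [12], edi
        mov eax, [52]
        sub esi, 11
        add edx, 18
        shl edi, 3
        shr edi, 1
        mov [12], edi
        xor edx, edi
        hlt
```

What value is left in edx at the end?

159

mov esi, -6 → esi=-6
mov edi, 32 → edi=32
mov edx, 13 → edx=13
mov eax, 3 → eax=3
mov [12], edi → M[12]=32
mov eax, [52] → eax=M[52]=6
sub esi, 11 → esi=(-6)-11=-17
add edx, 18 → edx=13+18=31
shl edi, 3 → edi=32<<3=256
shr edi, 1 → edi=256>>1=128
mov [12], edi → M[12]=128
xor edx, edi → edx=31^128=159
halt.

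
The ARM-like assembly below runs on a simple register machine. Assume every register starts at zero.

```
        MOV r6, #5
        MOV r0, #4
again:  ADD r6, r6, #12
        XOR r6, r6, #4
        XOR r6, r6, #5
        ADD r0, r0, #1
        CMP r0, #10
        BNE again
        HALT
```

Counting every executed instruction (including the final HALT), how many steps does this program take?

39

r6=5
r0=4
r6=5+12=17
r6=17^4=21
r6=21^5=16
r0=4+1=5
CMP r0, #10  (cmp 5,10)
BNE again: taken
r6=16+12=28
r6=28^4=24
r6=24^5=29
r0=5+1=6
CMP r0, #10  (cmp 6,10)
BNE again: taken
r6=29+12=41
r6=41^4=45
r6=45^5=40
r0=6+1=7
CMP r0, #10  (cmp 7,10)
BNE again: taken
r6=40+12=52
r6=52^4=48
r6=48^5=53
r0=7+1=8
CMP r0, #10  (cmp 8,10)
BNE again: taken
r6=53+12=65
r6=65^4=69
r6=69^5=64
r0=8+1=9
CMP r0, #10  (cmp 9,10)
BNE again: taken
r6=64+12=76
r6=76^4=72
r6=72^5=77
r0=9+1=10
CMP r0, #10  (cmp 10,10)
BNE again: not taken
halt.
Total executed instructions: 39.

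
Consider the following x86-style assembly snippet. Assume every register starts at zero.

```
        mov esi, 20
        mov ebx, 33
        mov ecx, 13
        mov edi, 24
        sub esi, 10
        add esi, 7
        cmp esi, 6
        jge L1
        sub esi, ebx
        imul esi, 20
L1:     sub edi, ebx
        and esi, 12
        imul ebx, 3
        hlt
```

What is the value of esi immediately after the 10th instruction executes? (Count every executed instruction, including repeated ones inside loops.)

after mov esi, 20: esi=20
after mov ebx, 33: ebx=33
after mov ecx, 13: ecx=13
after mov edi, 24: edi=24
after sub esi, 10: esi=20-10=10
after add esi, 7: esi=10+7=17
cmp esi, 6  (cmp 17,6)
jge L1: taken
after sub edi, ebx: edi=24-33=-9
after and esi, 12: esi=17&12=0
After step 10: esi = 0.

0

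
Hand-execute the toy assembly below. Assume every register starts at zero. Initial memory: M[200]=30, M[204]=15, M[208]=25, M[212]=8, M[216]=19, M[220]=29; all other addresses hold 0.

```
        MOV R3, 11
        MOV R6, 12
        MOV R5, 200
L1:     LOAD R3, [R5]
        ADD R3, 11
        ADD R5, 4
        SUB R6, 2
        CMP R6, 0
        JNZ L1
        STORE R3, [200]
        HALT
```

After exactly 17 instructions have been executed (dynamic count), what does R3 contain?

36

MOV R3, 11 → R3=11
MOV R6, 12 → R6=12
MOV R5, 200 → R5=200
LOAD R3, [R5] → R3=M[200]=30
ADD R3, 11 → R3=30+11=41
ADD R5, 4 → R5=200+4=204
SUB R6, 2 → R6=12-2=10
CMP R6, 0  (cmp 10,0)
JNZ L1: taken
LOAD R3, [R5] → R3=M[204]=15
ADD R3, 11 → R3=15+11=26
ADD R5, 4 → R5=204+4=208
SUB R6, 2 → R6=10-2=8
CMP R6, 0  (cmp 8,0)
JNZ L1: taken
LOAD R3, [R5] → R3=M[208]=25
ADD R3, 11 → R3=25+11=36
After step 17: R3 = 36.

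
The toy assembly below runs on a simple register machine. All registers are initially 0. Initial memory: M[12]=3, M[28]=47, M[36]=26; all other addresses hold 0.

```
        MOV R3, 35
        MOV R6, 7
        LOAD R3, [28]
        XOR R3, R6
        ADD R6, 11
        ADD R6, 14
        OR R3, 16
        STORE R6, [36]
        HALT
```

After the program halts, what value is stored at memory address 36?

32

MOV R3, 35 → R3=35
MOV R6, 7 → R6=7
LOAD R3, [28] → R3=M[28]=47
XOR R3, R6 → R3=47^7=40
ADD R6, 11 → R6=7+11=18
ADD R6, 14 → R6=18+14=32
OR R3, 16 → R3=40|16=56
STORE R6, [36] → M[36]=32
halt.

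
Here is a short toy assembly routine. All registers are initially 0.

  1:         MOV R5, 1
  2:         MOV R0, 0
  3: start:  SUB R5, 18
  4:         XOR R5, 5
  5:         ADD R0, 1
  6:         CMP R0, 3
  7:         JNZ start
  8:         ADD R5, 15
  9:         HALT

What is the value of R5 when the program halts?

-35

R5=1
R0=0
R5=1-18=-17
R5=(-17)^5=-22
R0=0+1=1
CMP R0, 3  (cmp 1,3)
JNZ start: taken
R5=(-22)-18=-40
R5=(-40)^5=-35
R0=1+1=2
CMP R0, 3  (cmp 2,3)
JNZ start: taken
R5=(-35)-18=-53
R5=(-53)^5=-50
R0=2+1=3
CMP R0, 3  (cmp 3,3)
JNZ start: not taken
R5=(-50)+15=-35
halt.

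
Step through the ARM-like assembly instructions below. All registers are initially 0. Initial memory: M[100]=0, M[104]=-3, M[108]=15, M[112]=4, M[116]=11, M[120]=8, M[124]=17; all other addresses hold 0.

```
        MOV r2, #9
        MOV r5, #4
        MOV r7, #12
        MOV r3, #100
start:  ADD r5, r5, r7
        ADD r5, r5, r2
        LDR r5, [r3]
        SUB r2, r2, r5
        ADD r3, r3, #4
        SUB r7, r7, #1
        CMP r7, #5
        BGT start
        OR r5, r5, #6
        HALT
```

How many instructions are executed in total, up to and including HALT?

r2=9
r5=4
r7=12
r3=100
r5=4+12=16
r5=16+9=25
r5=M[100]=0
r2=9-0=9
r3=100+4=104
r7=12-1=11
CMP r7, #5  (cmp 11,5)
BGT start: taken
r5=0+11=11
r5=11+9=20
r5=M[104]=-3
r2=9-(-3)=12
r3=104+4=108
r7=11-1=10
CMP r7, #5  (cmp 10,5)
BGT start: taken
r5=(-3)+10=7
r5=7+12=19
r5=M[108]=15
r2=12-15=-3
r3=108+4=112
r7=10-1=9
CMP r7, #5  (cmp 9,5)
BGT start: taken
r5=15+9=24
r5=24+(-3)=21
r5=M[112]=4
r2=(-3)-4=-7
r3=112+4=116
r7=9-1=8
CMP r7, #5  (cmp 8,5)
BGT start: taken
r5=4+8=12
r5=12+(-7)=5
r5=M[116]=11
r2=(-7)-11=-18
r3=116+4=120
r7=8-1=7
CMP r7, #5  (cmp 7,5)
BGT start: taken
r5=11+7=18
r5=18+(-18)=0
r5=M[120]=8
r2=(-18)-8=-26
r3=120+4=124
r7=7-1=6
CMP r7, #5  (cmp 6,5)
BGT start: taken
r5=8+6=14
r5=14+(-26)=-12
r5=M[124]=17
r2=(-26)-17=-43
r3=124+4=128
r7=6-1=5
CMP r7, #5  (cmp 5,5)
BGT start: not taken
r5=17|6=23
halt.
Total executed instructions: 62.

62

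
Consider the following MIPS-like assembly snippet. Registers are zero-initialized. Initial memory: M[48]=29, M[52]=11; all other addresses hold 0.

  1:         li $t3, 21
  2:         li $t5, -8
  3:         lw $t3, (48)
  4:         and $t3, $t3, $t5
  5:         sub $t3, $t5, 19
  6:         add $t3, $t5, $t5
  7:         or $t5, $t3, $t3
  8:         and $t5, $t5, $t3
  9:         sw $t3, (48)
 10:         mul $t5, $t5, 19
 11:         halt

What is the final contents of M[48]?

li $t3, 21 → $t3=21
li $t5, -8 → $t5=-8
lw $t3, (48) → $t3=M[48]=29
and $t3, $t3, $t5 → $t3=29&(-8)=24
sub $t3, $t5, 19 → $t3=(-8)-19=-27
add $t3, $t5, $t5 → $t3=(-8)+(-8)=-16
or $t5, $t3, $t3 → $t5=(-16)|(-16)=-16
and $t5, $t5, $t3 → $t5=(-16)&(-16)=-16
sw $t3, (48) → M[48]=-16
mul $t5, $t5, 19 → $t5=(-16)*19=-304
halt.

-16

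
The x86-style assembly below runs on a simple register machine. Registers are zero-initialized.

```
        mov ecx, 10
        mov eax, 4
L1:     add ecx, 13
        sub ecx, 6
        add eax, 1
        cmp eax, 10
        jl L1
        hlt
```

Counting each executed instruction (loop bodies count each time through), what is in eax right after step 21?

ecx=10
eax=4
ecx=10+13=23
ecx=23-6=17
eax=4+1=5
cmp eax, 10  (cmp 5,10)
jl L1: taken
ecx=17+13=30
ecx=30-6=24
eax=5+1=6
cmp eax, 10  (cmp 6,10)
jl L1: taken
ecx=24+13=37
ecx=37-6=31
eax=6+1=7
cmp eax, 10  (cmp 7,10)
jl L1: taken
ecx=31+13=44
ecx=44-6=38
eax=7+1=8
cmp eax, 10  (cmp 8,10)
After step 21: eax = 8.

8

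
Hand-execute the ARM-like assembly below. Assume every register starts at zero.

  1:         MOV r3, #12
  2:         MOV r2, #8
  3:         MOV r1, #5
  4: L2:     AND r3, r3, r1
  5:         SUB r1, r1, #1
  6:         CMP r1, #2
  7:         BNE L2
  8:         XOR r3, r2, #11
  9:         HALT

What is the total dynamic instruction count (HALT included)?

after MOV r3, #12: r3=12
after MOV r2, #8: r2=8
after MOV r1, #5: r1=5
after AND r3, r3, r1: r3=12&5=4
after SUB r1, r1, #1: r1=5-1=4
CMP r1, #2  (cmp 4,2)
BNE L2: taken
after AND r3, r3, r1: r3=4&4=4
after SUB r1, r1, #1: r1=4-1=3
CMP r1, #2  (cmp 3,2)
BNE L2: taken
after AND r3, r3, r1: r3=4&3=0
after SUB r1, r1, #1: r1=3-1=2
CMP r1, #2  (cmp 2,2)
BNE L2: not taken
after XOR r3, r2, #11: r3=8^11=3
halt.
Total executed instructions: 17.

17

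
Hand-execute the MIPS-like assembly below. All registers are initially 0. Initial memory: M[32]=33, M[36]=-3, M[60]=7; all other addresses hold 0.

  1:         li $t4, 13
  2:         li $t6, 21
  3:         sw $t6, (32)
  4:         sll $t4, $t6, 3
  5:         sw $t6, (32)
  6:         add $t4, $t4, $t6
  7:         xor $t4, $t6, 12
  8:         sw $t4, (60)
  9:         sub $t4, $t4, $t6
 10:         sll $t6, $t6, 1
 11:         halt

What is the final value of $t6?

42

$t4=13
$t6=21
sw $t6, (32) → M[32]=21
$t4=21<<3=168
sw $t6, (32) → M[32]=21
$t4=168+21=189
$t4=21^12=25
sw $t4, (60) → M[60]=25
$t4=25-21=4
$t6=21<<1=42
halt.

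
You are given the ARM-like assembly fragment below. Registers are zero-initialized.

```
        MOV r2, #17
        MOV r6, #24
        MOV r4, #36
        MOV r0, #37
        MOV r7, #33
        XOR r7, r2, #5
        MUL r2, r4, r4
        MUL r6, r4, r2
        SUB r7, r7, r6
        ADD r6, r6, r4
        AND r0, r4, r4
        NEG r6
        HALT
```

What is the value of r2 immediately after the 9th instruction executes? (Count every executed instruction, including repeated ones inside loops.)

1296

MOV r2, #17 → r2=17
MOV r6, #24 → r6=24
MOV r4, #36 → r4=36
MOV r0, #37 → r0=37
MOV r7, #33 → r7=33
XOR r7, r2, #5 → r7=17^5=20
MUL r2, r4, r4 → r2=36*36=1296
MUL r6, r4, r2 → r6=36*1296=46656
SUB r7, r7, r6 → r7=20-46656=-46636
After step 9: r2 = 1296.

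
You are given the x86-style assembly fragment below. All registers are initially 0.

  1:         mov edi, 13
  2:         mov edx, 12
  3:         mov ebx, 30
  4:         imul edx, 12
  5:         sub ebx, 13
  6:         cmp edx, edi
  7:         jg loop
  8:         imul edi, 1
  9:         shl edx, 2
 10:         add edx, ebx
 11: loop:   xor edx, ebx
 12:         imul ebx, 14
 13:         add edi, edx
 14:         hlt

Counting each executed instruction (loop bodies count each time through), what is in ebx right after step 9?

after mov edi, 13: edi=13
after mov edx, 12: edx=12
after mov ebx, 30: ebx=30
after imul edx, 12: edx=12*12=144
after sub ebx, 13: ebx=30-13=17
cmp edx, edi  (cmp 144,13)
jg loop: taken
after xor edx, ebx: edx=144^17=129
after imul ebx, 14: ebx=17*14=238
After step 9: ebx = 238.

238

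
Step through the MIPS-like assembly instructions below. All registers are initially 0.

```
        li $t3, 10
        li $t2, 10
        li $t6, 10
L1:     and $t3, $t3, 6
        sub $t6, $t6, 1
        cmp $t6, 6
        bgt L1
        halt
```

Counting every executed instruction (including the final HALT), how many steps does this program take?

20

after li $t3, 10: $t3=10
after li $t2, 10: $t2=10
after li $t6, 10: $t6=10
after and $t3, $t3, 6: $t3=10&6=2
after sub $t6, $t6, 1: $t6=10-1=9
cmp $t6, 6  (cmp 9,6)
bgt L1: taken
after and $t3, $t3, 6: $t3=2&6=2
after sub $t6, $t6, 1: $t6=9-1=8
cmp $t6, 6  (cmp 8,6)
bgt L1: taken
after and $t3, $t3, 6: $t3=2&6=2
after sub $t6, $t6, 1: $t6=8-1=7
cmp $t6, 6  (cmp 7,6)
bgt L1: taken
after and $t3, $t3, 6: $t3=2&6=2
after sub $t6, $t6, 1: $t6=7-1=6
cmp $t6, 6  (cmp 6,6)
bgt L1: not taken
halt.
Total executed instructions: 20.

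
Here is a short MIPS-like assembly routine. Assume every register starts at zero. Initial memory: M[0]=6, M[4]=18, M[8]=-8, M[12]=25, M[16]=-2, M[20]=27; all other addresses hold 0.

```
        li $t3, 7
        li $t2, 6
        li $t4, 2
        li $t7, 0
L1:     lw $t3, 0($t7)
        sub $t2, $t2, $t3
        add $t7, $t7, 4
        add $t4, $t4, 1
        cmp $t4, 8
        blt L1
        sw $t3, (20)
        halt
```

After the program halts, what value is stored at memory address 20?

li $t3, 7 → $t3=7
li $t2, 6 → $t2=6
li $t4, 2 → $t4=2
li $t7, 0 → $t7=0
lw $t3, 0($t7) → $t3=M[0]=6
sub $t2, $t2, $t3 → $t2=6-6=0
add $t7, $t7, 4 → $t7=0+4=4
add $t4, $t4, 1 → $t4=2+1=3
cmp $t4, 8  (cmp 3,8)
blt L1: taken
lw $t3, 0($t7) → $t3=M[4]=18
sub $t2, $t2, $t3 → $t2=0-18=-18
add $t7, $t7, 4 → $t7=4+4=8
add $t4, $t4, 1 → $t4=3+1=4
cmp $t4, 8  (cmp 4,8)
blt L1: taken
lw $t3, 0($t7) → $t3=M[8]=-8
sub $t2, $t2, $t3 → $t2=(-18)-(-8)=-10
add $t7, $t7, 4 → $t7=8+4=12
add $t4, $t4, 1 → $t4=4+1=5
cmp $t4, 8  (cmp 5,8)
blt L1: taken
lw $t3, 0($t7) → $t3=M[12]=25
sub $t2, $t2, $t3 → $t2=(-10)-25=-35
add $t7, $t7, 4 → $t7=12+4=16
add $t4, $t4, 1 → $t4=5+1=6
cmp $t4, 8  (cmp 6,8)
blt L1: taken
lw $t3, 0($t7) → $t3=M[16]=-2
sub $t2, $t2, $t3 → $t2=(-35)-(-2)=-33
add $t7, $t7, 4 → $t7=16+4=20
add $t4, $t4, 1 → $t4=6+1=7
cmp $t4, 8  (cmp 7,8)
blt L1: taken
lw $t3, 0($t7) → $t3=M[20]=27
sub $t2, $t2, $t3 → $t2=(-33)-27=-60
add $t7, $t7, 4 → $t7=20+4=24
add $t4, $t4, 1 → $t4=7+1=8
cmp $t4, 8  (cmp 8,8)
blt L1: not taken
sw $t3, (20) → M[20]=27
halt.

27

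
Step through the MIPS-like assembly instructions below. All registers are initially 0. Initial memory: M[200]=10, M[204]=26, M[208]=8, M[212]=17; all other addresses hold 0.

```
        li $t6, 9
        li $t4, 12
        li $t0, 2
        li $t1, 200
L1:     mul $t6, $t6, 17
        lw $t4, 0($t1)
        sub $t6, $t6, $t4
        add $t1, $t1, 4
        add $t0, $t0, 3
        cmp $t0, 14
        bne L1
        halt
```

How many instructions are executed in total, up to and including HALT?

li $t6, 9 → $t6=9
li $t4, 12 → $t4=12
li $t0, 2 → $t0=2
li $t1, 200 → $t1=200
mul $t6, $t6, 17 → $t6=9*17=153
lw $t4, 0($t1) → $t4=M[200]=10
sub $t6, $t6, $t4 → $t6=153-10=143
add $t1, $t1, 4 → $t1=200+4=204
add $t0, $t0, 3 → $t0=2+3=5
cmp $t0, 14  (cmp 5,14)
bne L1: taken
mul $t6, $t6, 17 → $t6=143*17=2431
lw $t4, 0($t1) → $t4=M[204]=26
sub $t6, $t6, $t4 → $t6=2431-26=2405
add $t1, $t1, 4 → $t1=204+4=208
add $t0, $t0, 3 → $t0=5+3=8
cmp $t0, 14  (cmp 8,14)
bne L1: taken
mul $t6, $t6, 17 → $t6=2405*17=40885
lw $t4, 0($t1) → $t4=M[208]=8
sub $t6, $t6, $t4 → $t6=40885-8=40877
add $t1, $t1, 4 → $t1=208+4=212
add $t0, $t0, 3 → $t0=8+3=11
cmp $t0, 14  (cmp 11,14)
bne L1: taken
mul $t6, $t6, 17 → $t6=40877*17=694909
lw $t4, 0($t1) → $t4=M[212]=17
sub $t6, $t6, $t4 → $t6=694909-17=694892
add $t1, $t1, 4 → $t1=212+4=216
add $t0, $t0, 3 → $t0=11+3=14
cmp $t0, 14  (cmp 14,14)
bne L1: not taken
halt.
Total executed instructions: 33.

33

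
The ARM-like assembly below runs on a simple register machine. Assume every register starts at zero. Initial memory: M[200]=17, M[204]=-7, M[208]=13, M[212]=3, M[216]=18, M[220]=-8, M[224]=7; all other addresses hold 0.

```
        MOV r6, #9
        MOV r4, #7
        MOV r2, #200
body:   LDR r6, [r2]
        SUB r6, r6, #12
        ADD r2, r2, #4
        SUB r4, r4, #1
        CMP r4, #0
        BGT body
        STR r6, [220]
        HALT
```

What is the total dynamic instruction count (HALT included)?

r6=9
r4=7
r2=200
r6=M[200]=17
r6=17-12=5
r2=200+4=204
r4=7-1=6
CMP r4, #0  (cmp 6,0)
BGT body: taken
r6=M[204]=-7
r6=(-7)-12=-19
r2=204+4=208
r4=6-1=5
CMP r4, #0  (cmp 5,0)
BGT body: taken
r6=M[208]=13
r6=13-12=1
r2=208+4=212
r4=5-1=4
CMP r4, #0  (cmp 4,0)
BGT body: taken
r6=M[212]=3
r6=3-12=-9
r2=212+4=216
r4=4-1=3
CMP r4, #0  (cmp 3,0)
BGT body: taken
r6=M[216]=18
r6=18-12=6
r2=216+4=220
r4=3-1=2
CMP r4, #0  (cmp 2,0)
BGT body: taken
r6=M[220]=-8
r6=(-8)-12=-20
r2=220+4=224
r4=2-1=1
CMP r4, #0  (cmp 1,0)
BGT body: taken
r6=M[224]=7
r6=7-12=-5
r2=224+4=228
r4=1-1=0
CMP r4, #0  (cmp 0,0)
BGT body: not taken
STR r6, [220] → M[220]=-5
halt.
Total executed instructions: 47.

47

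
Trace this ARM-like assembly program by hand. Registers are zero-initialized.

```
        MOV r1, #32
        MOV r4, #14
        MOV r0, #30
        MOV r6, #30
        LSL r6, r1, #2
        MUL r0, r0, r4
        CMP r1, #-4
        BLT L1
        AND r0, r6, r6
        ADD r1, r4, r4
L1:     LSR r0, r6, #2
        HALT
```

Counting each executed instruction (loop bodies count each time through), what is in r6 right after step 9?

after MOV r1, #32: r1=32
after MOV r4, #14: r4=14
after MOV r0, #30: r0=30
after MOV r6, #30: r6=30
after LSL r6, r1, #2: r6=32<<2=128
after MUL r0, r0, r4: r0=30*14=420
CMP r1, #-4  (cmp 32,-4)
BLT L1: not taken
after AND r0, r6, r6: r0=128&128=128
After step 9: r6 = 128.

128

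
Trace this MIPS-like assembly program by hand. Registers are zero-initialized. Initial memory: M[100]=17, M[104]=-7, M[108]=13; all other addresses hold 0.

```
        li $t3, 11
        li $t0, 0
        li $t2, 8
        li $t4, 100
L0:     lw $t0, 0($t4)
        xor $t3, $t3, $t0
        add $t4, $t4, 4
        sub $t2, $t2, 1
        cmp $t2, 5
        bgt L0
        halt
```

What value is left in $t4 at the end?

$t3=11
$t0=0
$t2=8
$t4=100
$t0=M[100]=17
$t3=11^17=26
$t4=100+4=104
$t2=8-1=7
cmp $t2, 5  (cmp 7,5)
bgt L0: taken
$t0=M[104]=-7
$t3=26^(-7)=-29
$t4=104+4=108
$t2=7-1=6
cmp $t2, 5  (cmp 6,5)
bgt L0: taken
$t0=M[108]=13
$t3=(-29)^13=-18
$t4=108+4=112
$t2=6-1=5
cmp $t2, 5  (cmp 5,5)
bgt L0: not taken
halt.

112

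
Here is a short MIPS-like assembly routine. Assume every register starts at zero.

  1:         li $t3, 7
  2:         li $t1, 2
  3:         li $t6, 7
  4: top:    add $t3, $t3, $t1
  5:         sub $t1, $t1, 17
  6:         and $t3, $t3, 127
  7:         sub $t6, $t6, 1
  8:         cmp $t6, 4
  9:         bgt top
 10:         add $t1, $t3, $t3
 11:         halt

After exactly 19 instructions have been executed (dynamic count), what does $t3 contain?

after li $t3, 7: $t3=7
after li $t1, 2: $t1=2
after li $t6, 7: $t6=7
after add $t3, $t3, $t1: $t3=7+2=9
after sub $t1, $t1, 17: $t1=2-17=-15
after and $t3, $t3, 127: $t3=9&127=9
after sub $t6, $t6, 1: $t6=7-1=6
cmp $t6, 4  (cmp 6,4)
bgt top: taken
after add $t3, $t3, $t1: $t3=9+(-15)=-6
after sub $t1, $t1, 17: $t1=(-15)-17=-32
after and $t3, $t3, 127: $t3=(-6)&127=122
after sub $t6, $t6, 1: $t6=6-1=5
cmp $t6, 4  (cmp 5,4)
bgt top: taken
after add $t3, $t3, $t1: $t3=122+(-32)=90
after sub $t1, $t1, 17: $t1=(-32)-17=-49
after and $t3, $t3, 127: $t3=90&127=90
after sub $t6, $t6, 1: $t6=5-1=4
After step 19: $t3 = 90.

90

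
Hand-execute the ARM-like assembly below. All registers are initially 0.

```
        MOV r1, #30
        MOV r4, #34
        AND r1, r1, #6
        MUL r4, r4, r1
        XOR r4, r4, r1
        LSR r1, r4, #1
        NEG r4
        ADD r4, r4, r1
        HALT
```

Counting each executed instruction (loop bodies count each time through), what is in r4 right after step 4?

204

after MOV r1, #30: r1=30
after MOV r4, #34: r4=34
after AND r1, r1, #6: r1=30&6=6
after MUL r4, r4, r1: r4=34*6=204
After step 4: r4 = 204.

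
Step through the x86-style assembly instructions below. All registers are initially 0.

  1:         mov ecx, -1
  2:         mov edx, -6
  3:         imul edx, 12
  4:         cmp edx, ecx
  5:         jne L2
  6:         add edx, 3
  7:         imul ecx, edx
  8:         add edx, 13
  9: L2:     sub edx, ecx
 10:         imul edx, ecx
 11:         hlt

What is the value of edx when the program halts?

71

mov ecx, -1 → ecx=-1
mov edx, -6 → edx=-6
imul edx, 12 → edx=(-6)*12=-72
cmp edx, ecx  (cmp -72,-1)
jne L2: taken
sub edx, ecx → edx=(-72)-(-1)=-71
imul edx, ecx → edx=(-71)*(-1)=71
halt.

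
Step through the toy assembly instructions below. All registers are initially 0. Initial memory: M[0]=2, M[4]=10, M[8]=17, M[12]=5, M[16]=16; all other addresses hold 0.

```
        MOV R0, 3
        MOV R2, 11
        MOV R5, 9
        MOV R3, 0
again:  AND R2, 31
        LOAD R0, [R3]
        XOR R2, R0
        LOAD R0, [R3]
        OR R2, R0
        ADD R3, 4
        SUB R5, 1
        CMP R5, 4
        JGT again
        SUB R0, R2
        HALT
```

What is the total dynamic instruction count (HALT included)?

R0=3
R2=11
R5=9
R3=0
R2=11&31=11
R0=M[0]=2
R2=11^2=9
R0=M[0]=2
R2=9|2=11
R3=0+4=4
R5=9-1=8
CMP R5, 4  (cmp 8,4)
JGT again: taken
R2=11&31=11
R0=M[4]=10
R2=11^10=1
R0=M[4]=10
R2=1|10=11
R3=4+4=8
R5=8-1=7
CMP R5, 4  (cmp 7,4)
JGT again: taken
R2=11&31=11
R0=M[8]=17
R2=11^17=26
R0=M[8]=17
R2=26|17=27
R3=8+4=12
R5=7-1=6
CMP R5, 4  (cmp 6,4)
JGT again: taken
R2=27&31=27
R0=M[12]=5
R2=27^5=30
R0=M[12]=5
R2=30|5=31
R3=12+4=16
R5=6-1=5
CMP R5, 4  (cmp 5,4)
JGT again: taken
R2=31&31=31
R0=M[16]=16
R2=31^16=15
R0=M[16]=16
R2=15|16=31
R3=16+4=20
R5=5-1=4
CMP R5, 4  (cmp 4,4)
JGT again: not taken
R0=16-31=-15
halt.
Total executed instructions: 51.

51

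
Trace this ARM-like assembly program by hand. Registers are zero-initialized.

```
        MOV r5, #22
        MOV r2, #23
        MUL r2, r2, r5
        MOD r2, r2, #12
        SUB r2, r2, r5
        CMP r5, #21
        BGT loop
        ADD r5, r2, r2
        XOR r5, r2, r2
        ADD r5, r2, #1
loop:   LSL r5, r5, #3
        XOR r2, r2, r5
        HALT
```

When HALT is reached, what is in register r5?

after MOV r5, #22: r5=22
after MOV r2, #23: r2=23
after MUL r2, r2, r5: r2=23*22=506
after MOD r2, r2, #12: r2=506%12=2
after SUB r2, r2, r5: r2=2-22=-20
CMP r5, #21  (cmp 22,21)
BGT loop: taken
after LSL r5, r5, #3: r5=22<<3=176
after XOR r2, r2, r5: r2=(-20)^176=-164
halt.

176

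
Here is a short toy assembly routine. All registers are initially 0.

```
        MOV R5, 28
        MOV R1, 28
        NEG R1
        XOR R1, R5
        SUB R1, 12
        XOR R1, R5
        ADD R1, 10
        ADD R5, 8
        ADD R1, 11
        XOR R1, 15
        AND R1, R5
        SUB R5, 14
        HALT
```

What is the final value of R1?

0

R5=28
R1=28
R1=-(28)=-28
R1=(-28)^28=-8
R1=(-8)-12=-20
R1=(-20)^28=-16
R1=(-16)+10=-6
R5=28+8=36
R1=(-6)+11=5
R1=5^15=10
R1=10&36=0
R5=36-14=22
halt.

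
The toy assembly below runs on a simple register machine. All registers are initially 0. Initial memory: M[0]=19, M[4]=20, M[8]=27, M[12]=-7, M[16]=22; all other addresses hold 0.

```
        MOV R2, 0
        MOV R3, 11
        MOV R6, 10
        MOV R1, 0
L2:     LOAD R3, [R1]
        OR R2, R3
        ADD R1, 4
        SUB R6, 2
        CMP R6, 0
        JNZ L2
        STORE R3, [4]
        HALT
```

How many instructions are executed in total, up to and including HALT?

36

after MOV R2, 0: R2=0
after MOV R3, 11: R3=11
after MOV R6, 10: R6=10
after MOV R1, 0: R1=0
after LOAD R3, [R1]: R3=M[0]=19
after OR R2, R3: R2=0|19=19
after ADD R1, 4: R1=0+4=4
after SUB R6, 2: R6=10-2=8
CMP R6, 0  (cmp 8,0)
JNZ L2: taken
after LOAD R3, [R1]: R3=M[4]=20
after OR R2, R3: R2=19|20=23
after ADD R1, 4: R1=4+4=8
after SUB R6, 2: R6=8-2=6
CMP R6, 0  (cmp 6,0)
JNZ L2: taken
after LOAD R3, [R1]: R3=M[8]=27
after OR R2, R3: R2=23|27=31
after ADD R1, 4: R1=8+4=12
after SUB R6, 2: R6=6-2=4
CMP R6, 0  (cmp 4,0)
JNZ L2: taken
after LOAD R3, [R1]: R3=M[12]=-7
after OR R2, R3: R2=31|(-7)=-1
after ADD R1, 4: R1=12+4=16
after SUB R6, 2: R6=4-2=2
CMP R6, 0  (cmp 2,0)
JNZ L2: taken
after LOAD R3, [R1]: R3=M[16]=22
after OR R2, R3: R2=(-1)|22=-1
after ADD R1, 4: R1=16+4=20
after SUB R6, 2: R6=2-2=0
CMP R6, 0  (cmp 0,0)
JNZ L2: not taken
STORE R3, [4] → M[4]=22
halt.
Total executed instructions: 36.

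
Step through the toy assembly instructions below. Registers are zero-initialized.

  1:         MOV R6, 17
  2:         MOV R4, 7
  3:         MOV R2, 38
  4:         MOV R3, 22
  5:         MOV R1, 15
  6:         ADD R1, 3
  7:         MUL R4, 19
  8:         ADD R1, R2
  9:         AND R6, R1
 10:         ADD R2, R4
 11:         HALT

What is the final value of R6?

16

after MOV R6, 17: R6=17
after MOV R4, 7: R4=7
after MOV R2, 38: R2=38
after MOV R3, 22: R3=22
after MOV R1, 15: R1=15
after ADD R1, 3: R1=15+3=18
after MUL R4, 19: R4=7*19=133
after ADD R1, R2: R1=18+38=56
after AND R6, R1: R6=17&56=16
after ADD R2, R4: R2=38+133=171
halt.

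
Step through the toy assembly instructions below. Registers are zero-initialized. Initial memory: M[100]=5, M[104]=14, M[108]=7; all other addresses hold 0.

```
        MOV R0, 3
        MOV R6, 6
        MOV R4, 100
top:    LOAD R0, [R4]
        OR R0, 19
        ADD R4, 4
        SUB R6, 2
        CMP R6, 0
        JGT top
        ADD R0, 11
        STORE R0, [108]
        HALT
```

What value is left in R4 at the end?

MOV R0, 3 → R0=3
MOV R6, 6 → R6=6
MOV R4, 100 → R4=100
LOAD R0, [R4] → R0=M[100]=5
OR R0, 19 → R0=5|19=23
ADD R4, 4 → R4=100+4=104
SUB R6, 2 → R6=6-2=4
CMP R6, 0  (cmp 4,0)
JGT top: taken
LOAD R0, [R4] → R0=M[104]=14
OR R0, 19 → R0=14|19=31
ADD R4, 4 → R4=104+4=108
SUB R6, 2 → R6=4-2=2
CMP R6, 0  (cmp 2,0)
JGT top: taken
LOAD R0, [R4] → R0=M[108]=7
OR R0, 19 → R0=7|19=23
ADD R4, 4 → R4=108+4=112
SUB R6, 2 → R6=2-2=0
CMP R6, 0  (cmp 0,0)
JGT top: not taken
ADD R0, 11 → R0=23+11=34
STORE R0, [108] → M[108]=34
halt.

112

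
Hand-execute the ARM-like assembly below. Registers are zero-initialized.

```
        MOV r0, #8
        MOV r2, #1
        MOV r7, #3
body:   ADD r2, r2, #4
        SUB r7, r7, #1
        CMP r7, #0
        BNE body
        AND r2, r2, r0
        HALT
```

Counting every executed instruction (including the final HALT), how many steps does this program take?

17

after MOV r0, #8: r0=8
after MOV r2, #1: r2=1
after MOV r7, #3: r7=3
after ADD r2, r2, #4: r2=1+4=5
after SUB r7, r7, #1: r7=3-1=2
CMP r7, #0  (cmp 2,0)
BNE body: taken
after ADD r2, r2, #4: r2=5+4=9
after SUB r7, r7, #1: r7=2-1=1
CMP r7, #0  (cmp 1,0)
BNE body: taken
after ADD r2, r2, #4: r2=9+4=13
after SUB r7, r7, #1: r7=1-1=0
CMP r7, #0  (cmp 0,0)
BNE body: not taken
after AND r2, r2, r0: r2=13&8=8
halt.
Total executed instructions: 17.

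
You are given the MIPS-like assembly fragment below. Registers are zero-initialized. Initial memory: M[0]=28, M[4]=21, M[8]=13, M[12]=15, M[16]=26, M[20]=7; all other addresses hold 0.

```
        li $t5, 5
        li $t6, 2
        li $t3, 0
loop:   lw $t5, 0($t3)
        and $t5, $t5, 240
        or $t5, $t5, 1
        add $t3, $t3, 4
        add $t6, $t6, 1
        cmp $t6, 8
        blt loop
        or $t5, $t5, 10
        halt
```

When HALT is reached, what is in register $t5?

li $t5, 5 → $t5=5
li $t6, 2 → $t6=2
li $t3, 0 → $t3=0
lw $t5, 0($t3) → $t5=M[0]=28
and $t5, $t5, 240 → $t5=28&240=16
or $t5, $t5, 1 → $t5=16|1=17
add $t3, $t3, 4 → $t3=0+4=4
add $t6, $t6, 1 → $t6=2+1=3
cmp $t6, 8  (cmp 3,8)
blt loop: taken
lw $t5, 0($t3) → $t5=M[4]=21
and $t5, $t5, 240 → $t5=21&240=16
or $t5, $t5, 1 → $t5=16|1=17
add $t3, $t3, 4 → $t3=4+4=8
add $t6, $t6, 1 → $t6=3+1=4
cmp $t6, 8  (cmp 4,8)
blt loop: taken
lw $t5, 0($t3) → $t5=M[8]=13
and $t5, $t5, 240 → $t5=13&240=0
or $t5, $t5, 1 → $t5=0|1=1
add $t3, $t3, 4 → $t3=8+4=12
add $t6, $t6, 1 → $t6=4+1=5
cmp $t6, 8  (cmp 5,8)
blt loop: taken
lw $t5, 0($t3) → $t5=M[12]=15
and $t5, $t5, 240 → $t5=15&240=0
or $t5, $t5, 1 → $t5=0|1=1
add $t3, $t3, 4 → $t3=12+4=16
add $t6, $t6, 1 → $t6=5+1=6
cmp $t6, 8  (cmp 6,8)
blt loop: taken
lw $t5, 0($t3) → $t5=M[16]=26
and $t5, $t5, 240 → $t5=26&240=16
or $t5, $t5, 1 → $t5=16|1=17
add $t3, $t3, 4 → $t3=16+4=20
add $t6, $t6, 1 → $t6=6+1=7
cmp $t6, 8  (cmp 7,8)
blt loop: taken
lw $t5, 0($t3) → $t5=M[20]=7
and $t5, $t5, 240 → $t5=7&240=0
or $t5, $t5, 1 → $t5=0|1=1
add $t3, $t3, 4 → $t3=20+4=24
add $t6, $t6, 1 → $t6=7+1=8
cmp $t6, 8  (cmp 8,8)
blt loop: not taken
or $t5, $t5, 10 → $t5=1|10=11
halt.

11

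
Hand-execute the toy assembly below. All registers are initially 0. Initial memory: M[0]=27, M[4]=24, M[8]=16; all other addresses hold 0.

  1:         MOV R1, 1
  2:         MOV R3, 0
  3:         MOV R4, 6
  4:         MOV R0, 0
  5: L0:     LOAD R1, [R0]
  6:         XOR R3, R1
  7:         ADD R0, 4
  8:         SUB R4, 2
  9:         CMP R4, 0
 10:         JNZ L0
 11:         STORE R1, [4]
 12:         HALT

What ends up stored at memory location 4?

after MOV R1, 1: R1=1
after MOV R3, 0: R3=0
after MOV R4, 6: R4=6
after MOV R0, 0: R0=0
after LOAD R1, [R0]: R1=M[0]=27
after XOR R3, R1: R3=0^27=27
after ADD R0, 4: R0=0+4=4
after SUB R4, 2: R4=6-2=4
CMP R4, 0  (cmp 4,0)
JNZ L0: taken
after LOAD R1, [R0]: R1=M[4]=24
after XOR R3, R1: R3=27^24=3
after ADD R0, 4: R0=4+4=8
after SUB R4, 2: R4=4-2=2
CMP R4, 0  (cmp 2,0)
JNZ L0: taken
after LOAD R1, [R0]: R1=M[8]=16
after XOR R3, R1: R3=3^16=19
after ADD R0, 4: R0=8+4=12
after SUB R4, 2: R4=2-2=0
CMP R4, 0  (cmp 0,0)
JNZ L0: not taken
STORE R1, [4] → M[4]=16
halt.

16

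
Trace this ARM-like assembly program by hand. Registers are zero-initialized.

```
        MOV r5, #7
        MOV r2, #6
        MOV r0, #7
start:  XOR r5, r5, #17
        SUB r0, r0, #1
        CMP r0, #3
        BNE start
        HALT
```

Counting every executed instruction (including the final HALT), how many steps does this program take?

MOV r5, #7 → r5=7
MOV r2, #6 → r2=6
MOV r0, #7 → r0=7
XOR r5, r5, #17 → r5=7^17=22
SUB r0, r0, #1 → r0=7-1=6
CMP r0, #3  (cmp 6,3)
BNE start: taken
XOR r5, r5, #17 → r5=22^17=7
SUB r0, r0, #1 → r0=6-1=5
CMP r0, #3  (cmp 5,3)
BNE start: taken
XOR r5, r5, #17 → r5=7^17=22
SUB r0, r0, #1 → r0=5-1=4
CMP r0, #3  (cmp 4,3)
BNE start: taken
XOR r5, r5, #17 → r5=22^17=7
SUB r0, r0, #1 → r0=4-1=3
CMP r0, #3  (cmp 3,3)
BNE start: not taken
halt.
Total executed instructions: 20.

20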